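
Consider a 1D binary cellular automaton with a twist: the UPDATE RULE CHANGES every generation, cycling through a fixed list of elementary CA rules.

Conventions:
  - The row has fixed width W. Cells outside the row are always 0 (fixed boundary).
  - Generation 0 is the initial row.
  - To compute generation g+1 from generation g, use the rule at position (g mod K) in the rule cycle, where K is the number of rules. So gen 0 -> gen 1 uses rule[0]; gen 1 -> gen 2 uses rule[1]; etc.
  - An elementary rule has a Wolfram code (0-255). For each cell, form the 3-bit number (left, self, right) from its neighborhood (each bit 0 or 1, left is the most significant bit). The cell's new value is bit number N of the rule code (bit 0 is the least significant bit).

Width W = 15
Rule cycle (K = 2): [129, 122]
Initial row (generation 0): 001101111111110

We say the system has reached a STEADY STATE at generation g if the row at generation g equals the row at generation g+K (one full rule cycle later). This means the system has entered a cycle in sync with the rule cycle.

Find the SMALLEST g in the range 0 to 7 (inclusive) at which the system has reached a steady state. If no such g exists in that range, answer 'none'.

Answer: none

Derivation:
Gen 0: 001101111111110
Gen 1 (rule 129): 100000111111100
Gen 2 (rule 122): 010001100000110
Gen 3 (rule 129): 000100001110000
Gen 4 (rule 122): 001010011011000
Gen 5 (rule 129): 100000000000011
Gen 6 (rule 122): 010000000000111
Gen 7 (rule 129): 000111111110010
Gen 8 (rule 122): 001100000011101
Gen 9 (rule 129): 100001111001000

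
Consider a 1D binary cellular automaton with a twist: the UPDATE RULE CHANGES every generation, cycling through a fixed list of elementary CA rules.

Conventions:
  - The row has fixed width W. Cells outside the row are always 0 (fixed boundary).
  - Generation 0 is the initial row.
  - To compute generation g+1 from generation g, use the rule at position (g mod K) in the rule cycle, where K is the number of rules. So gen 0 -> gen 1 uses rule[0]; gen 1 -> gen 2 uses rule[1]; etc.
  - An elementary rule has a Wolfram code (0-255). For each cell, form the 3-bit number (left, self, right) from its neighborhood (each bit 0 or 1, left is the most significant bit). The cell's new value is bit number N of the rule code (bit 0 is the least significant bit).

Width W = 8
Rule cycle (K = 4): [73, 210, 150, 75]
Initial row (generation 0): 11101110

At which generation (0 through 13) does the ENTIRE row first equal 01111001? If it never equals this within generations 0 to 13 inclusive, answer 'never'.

Answer: never

Derivation:
Gen 0: 11101110
Gen 1 (rule 73): 10101010
Gen 2 (rule 210): 00000001
Gen 3 (rule 150): 00000011
Gen 4 (rule 75): 11111111
Gen 5 (rule 73): 10000001
Gen 6 (rule 210): 01000010
Gen 7 (rule 150): 11100111
Gen 8 (rule 75): 10101101
Gen 9 (rule 73): 00001100
Gen 10 (rule 210): 00010110
Gen 11 (rule 150): 00110001
Gen 12 (rule 75): 11110110
Gen 13 (rule 73): 10010110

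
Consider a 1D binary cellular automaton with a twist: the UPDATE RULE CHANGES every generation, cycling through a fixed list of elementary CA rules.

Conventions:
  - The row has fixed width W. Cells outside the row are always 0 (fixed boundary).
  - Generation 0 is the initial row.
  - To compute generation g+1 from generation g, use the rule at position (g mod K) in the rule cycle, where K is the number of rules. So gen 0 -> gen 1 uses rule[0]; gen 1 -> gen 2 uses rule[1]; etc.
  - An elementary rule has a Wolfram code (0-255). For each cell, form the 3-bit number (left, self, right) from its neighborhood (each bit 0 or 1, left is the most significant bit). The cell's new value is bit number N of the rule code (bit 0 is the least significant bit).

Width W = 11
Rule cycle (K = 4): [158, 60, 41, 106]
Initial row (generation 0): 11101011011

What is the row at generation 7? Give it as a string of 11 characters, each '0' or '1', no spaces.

Gen 0: 11101011011
Gen 1 (rule 158): 11001010010
Gen 2 (rule 60): 10101111011
Gen 3 (rule 41): 01011000110
Gen 4 (rule 106): 10111001110
Gen 5 (rule 158): 10110111101
Gen 6 (rule 60): 11101100011
Gen 7 (rule 41): 10011001010

Answer: 10011001010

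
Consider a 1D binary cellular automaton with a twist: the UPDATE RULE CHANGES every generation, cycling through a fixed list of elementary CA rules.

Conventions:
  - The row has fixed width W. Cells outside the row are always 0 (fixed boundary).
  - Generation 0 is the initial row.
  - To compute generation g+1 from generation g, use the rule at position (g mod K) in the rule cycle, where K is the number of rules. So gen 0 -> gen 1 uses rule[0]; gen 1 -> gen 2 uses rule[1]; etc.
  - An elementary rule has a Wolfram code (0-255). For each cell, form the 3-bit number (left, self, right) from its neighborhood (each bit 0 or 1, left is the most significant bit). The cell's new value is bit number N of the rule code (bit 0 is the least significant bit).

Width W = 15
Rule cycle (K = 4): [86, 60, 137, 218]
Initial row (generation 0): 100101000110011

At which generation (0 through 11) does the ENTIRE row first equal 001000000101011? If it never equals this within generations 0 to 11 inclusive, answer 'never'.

Gen 0: 100101000110011
Gen 1 (rule 86): 111101101011101
Gen 2 (rule 60): 100011011110011
Gen 3 (rule 137): 001010011100010
Gen 4 (rule 218): 010001111110101
Gen 5 (rule 86): 111010000010101
Gen 6 (rule 60): 100111000011111
Gen 7 (rule 137): 000110011011110
Gen 8 (rule 218): 001111111011111
Gen 9 (rule 86): 010000001000001
Gen 10 (rule 60): 011000001100001
Gen 11 (rule 137): 010011101001100

Answer: never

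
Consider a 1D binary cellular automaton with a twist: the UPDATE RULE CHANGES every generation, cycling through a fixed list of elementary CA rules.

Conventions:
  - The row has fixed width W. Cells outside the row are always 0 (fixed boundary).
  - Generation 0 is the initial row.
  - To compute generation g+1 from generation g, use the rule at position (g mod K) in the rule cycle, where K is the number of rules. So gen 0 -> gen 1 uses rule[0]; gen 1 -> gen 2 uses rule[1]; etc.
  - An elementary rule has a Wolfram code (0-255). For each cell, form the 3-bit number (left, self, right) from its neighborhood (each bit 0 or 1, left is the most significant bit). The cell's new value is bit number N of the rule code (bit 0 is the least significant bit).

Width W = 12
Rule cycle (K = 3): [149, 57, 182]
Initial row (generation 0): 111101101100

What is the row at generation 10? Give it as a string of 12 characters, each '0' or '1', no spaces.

Gen 0: 111101101100
Gen 1 (rule 149): 011000000011
Gen 2 (rule 57): 010111111010
Gen 3 (rule 182): 111011110111
Gen 4 (rule 149): 010001100010
Gen 5 (rule 57): 001101011001
Gen 6 (rule 182): 010011100111
Gen 7 (rule 149): 011001010010
Gen 8 (rule 57): 010100101001
Gen 9 (rule 182): 111111111111
Gen 10 (rule 149): 011111111110

Answer: 011111111110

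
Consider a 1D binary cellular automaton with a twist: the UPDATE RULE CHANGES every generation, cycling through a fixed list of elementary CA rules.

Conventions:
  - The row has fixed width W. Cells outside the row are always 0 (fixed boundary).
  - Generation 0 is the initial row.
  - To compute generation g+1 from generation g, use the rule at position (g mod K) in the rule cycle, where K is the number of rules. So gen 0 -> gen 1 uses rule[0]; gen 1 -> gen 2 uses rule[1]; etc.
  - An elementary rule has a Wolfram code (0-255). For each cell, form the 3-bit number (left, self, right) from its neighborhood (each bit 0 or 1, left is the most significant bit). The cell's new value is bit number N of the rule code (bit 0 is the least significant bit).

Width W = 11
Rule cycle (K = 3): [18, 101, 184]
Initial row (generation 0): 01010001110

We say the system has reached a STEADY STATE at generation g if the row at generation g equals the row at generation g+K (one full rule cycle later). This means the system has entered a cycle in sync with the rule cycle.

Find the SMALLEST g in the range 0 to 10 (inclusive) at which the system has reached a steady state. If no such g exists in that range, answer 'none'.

Gen 0: 01010001110
Gen 1 (rule 18): 10001010001
Gen 2 (rule 101): 10101110101
Gen 3 (rule 184): 01011101010
Gen 4 (rule 18): 10000000001
Gen 5 (rule 101): 10111111101
Gen 6 (rule 184): 01111111010
Gen 7 (rule 18): 10000000001
Gen 8 (rule 101): 10111111101
Gen 9 (rule 184): 01111111010
Gen 10 (rule 18): 10000000001
Gen 11 (rule 101): 10111111101
Gen 12 (rule 184): 01111111010
Gen 13 (rule 18): 10000000001

Answer: 4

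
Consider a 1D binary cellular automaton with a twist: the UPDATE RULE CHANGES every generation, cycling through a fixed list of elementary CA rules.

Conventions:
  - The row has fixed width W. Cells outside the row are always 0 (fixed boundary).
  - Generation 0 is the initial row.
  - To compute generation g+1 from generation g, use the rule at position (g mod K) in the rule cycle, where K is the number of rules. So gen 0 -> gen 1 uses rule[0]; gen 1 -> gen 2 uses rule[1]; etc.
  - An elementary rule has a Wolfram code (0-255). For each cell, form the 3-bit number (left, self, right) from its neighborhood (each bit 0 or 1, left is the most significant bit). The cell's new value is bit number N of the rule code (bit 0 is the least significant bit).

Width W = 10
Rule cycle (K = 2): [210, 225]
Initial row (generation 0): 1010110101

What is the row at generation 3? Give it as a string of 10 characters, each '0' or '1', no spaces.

Gen 0: 1010110101
Gen 1 (rule 210): 0000010000
Gen 2 (rule 225): 1111000111
Gen 3 (rule 210): 0111101011

Answer: 0111101011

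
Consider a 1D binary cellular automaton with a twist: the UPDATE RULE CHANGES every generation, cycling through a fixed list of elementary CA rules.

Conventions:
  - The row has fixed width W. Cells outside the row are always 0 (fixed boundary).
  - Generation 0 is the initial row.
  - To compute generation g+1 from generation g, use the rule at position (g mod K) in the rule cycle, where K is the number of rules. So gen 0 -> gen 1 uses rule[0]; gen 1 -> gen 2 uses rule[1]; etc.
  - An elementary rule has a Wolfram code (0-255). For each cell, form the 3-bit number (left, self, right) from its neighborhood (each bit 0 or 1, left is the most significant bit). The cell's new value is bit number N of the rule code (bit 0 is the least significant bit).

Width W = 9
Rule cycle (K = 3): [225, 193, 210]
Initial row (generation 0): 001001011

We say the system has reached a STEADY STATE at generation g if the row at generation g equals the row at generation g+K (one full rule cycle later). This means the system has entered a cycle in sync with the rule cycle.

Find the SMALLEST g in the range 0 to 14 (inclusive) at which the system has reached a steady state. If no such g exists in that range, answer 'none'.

Gen 0: 001001011
Gen 1 (rule 225): 100000101
Gen 2 (rule 193): 001110000
Gen 3 (rule 210): 010111000
Gen 4 (rule 225): 001011011
Gen 5 (rule 193): 100001001
Gen 6 (rule 210): 010010110
Gen 7 (rule 225): 000001010
Gen 8 (rule 193): 111100000
Gen 9 (rule 210): 011110000
Gen 10 (rule 225): 001110111
Gen 11 (rule 193): 100110011
Gen 12 (rule 210): 011011101
Gen 13 (rule 225): 001101110
Gen 14 (rule 193): 100100110
Gen 15 (rule 210): 011011011
Gen 16 (rule 225): 001101101
Gen 17 (rule 193): 100100100

Answer: none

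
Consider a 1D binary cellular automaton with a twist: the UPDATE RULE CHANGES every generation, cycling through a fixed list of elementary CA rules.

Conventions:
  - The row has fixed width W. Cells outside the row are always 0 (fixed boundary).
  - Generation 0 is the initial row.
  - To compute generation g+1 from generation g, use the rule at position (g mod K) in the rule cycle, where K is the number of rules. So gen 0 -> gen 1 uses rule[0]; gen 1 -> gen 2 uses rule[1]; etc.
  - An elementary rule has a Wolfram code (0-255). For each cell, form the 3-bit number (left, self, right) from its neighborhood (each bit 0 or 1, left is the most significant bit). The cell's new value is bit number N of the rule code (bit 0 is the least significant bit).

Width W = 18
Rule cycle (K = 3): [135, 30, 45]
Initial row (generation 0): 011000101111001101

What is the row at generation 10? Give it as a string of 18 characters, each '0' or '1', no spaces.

Answer: 010010101101010010

Derivation:
Gen 0: 011000101111001101
Gen 1 (rule 135): 100011100110010001
Gen 2 (rule 30): 110110011101111011
Gen 3 (rule 45): 101100010011000110
Gen 4 (rule 135): 100001110100011000
Gen 5 (rule 30): 110011000110110100
Gen 6 (rule 45): 100010010101101101
Gen 7 (rule 135): 101110110100000001
Gen 8 (rule 30): 101000100110000011
Gen 9 (rule 45): 111010100100111010
Gen 10 (rule 135): 010010101101010010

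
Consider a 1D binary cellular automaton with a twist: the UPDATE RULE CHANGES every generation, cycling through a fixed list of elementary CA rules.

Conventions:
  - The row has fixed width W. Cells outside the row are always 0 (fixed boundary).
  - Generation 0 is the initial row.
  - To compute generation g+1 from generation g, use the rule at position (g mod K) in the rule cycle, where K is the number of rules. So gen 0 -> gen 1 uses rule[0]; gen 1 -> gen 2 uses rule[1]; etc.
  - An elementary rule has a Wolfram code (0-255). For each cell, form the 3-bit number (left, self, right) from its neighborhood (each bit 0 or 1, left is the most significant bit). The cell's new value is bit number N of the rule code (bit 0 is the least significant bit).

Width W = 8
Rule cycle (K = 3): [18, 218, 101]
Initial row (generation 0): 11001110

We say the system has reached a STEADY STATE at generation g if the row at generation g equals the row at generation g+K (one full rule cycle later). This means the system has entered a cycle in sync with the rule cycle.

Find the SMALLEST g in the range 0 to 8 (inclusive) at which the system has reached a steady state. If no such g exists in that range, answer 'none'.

Answer: 7

Derivation:
Gen 0: 11001110
Gen 1 (rule 18): 00110001
Gen 2 (rule 218): 01111010
Gen 3 (rule 101): 00001110
Gen 4 (rule 18): 00010001
Gen 5 (rule 218): 00101010
Gen 6 (rule 101): 10111110
Gen 7 (rule 18): 00000001
Gen 8 (rule 218): 00000010
Gen 9 (rule 101): 11111010
Gen 10 (rule 18): 00000001
Gen 11 (rule 218): 00000010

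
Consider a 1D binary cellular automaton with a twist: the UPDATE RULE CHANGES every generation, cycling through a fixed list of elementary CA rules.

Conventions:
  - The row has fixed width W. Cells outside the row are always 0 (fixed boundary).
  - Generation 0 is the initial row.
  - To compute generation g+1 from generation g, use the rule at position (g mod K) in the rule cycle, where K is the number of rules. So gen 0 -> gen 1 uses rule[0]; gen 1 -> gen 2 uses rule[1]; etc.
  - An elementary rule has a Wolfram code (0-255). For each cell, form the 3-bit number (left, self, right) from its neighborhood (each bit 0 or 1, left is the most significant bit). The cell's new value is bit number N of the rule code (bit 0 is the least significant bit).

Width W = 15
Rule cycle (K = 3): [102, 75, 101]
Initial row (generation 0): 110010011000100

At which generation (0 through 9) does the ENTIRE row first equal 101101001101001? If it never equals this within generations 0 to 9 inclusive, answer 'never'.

Answer: never

Derivation:
Gen 0: 110010011000100
Gen 1 (rule 102): 010110101001100
Gen 2 (rule 75): 100110000011101
Gen 3 (rule 101): 100010111000111
Gen 4 (rule 102): 100111001001001
Gen 5 (rule 75): 001101010010010
Gen 6 (rule 101): 100111110010010
Gen 7 (rule 102): 101000010110110
Gen 8 (rule 75): 000011100110110
Gen 9 (rule 101): 111000100011010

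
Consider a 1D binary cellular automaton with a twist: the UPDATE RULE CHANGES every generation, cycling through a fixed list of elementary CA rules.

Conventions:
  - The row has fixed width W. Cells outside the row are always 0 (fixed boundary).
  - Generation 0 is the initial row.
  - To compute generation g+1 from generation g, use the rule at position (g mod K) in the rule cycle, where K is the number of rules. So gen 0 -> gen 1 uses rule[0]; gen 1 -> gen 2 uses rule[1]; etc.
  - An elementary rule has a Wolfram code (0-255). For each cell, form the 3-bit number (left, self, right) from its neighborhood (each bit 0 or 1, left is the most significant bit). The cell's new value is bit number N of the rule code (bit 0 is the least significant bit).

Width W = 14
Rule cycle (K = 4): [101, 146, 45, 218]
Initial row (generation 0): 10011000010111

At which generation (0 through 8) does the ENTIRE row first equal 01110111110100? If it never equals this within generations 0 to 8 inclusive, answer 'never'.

Answer: 3

Derivation:
Gen 0: 10011000010111
Gen 1 (rule 101): 10001011011001
Gen 2 (rule 146): 01010000000110
Gen 3 (rule 45): 01110111110100
Gen 4 (rule 218): 11110111110010
Gen 5 (rule 101): 00011000010010
Gen 6 (rule 146): 00100100101101
Gen 7 (rule 45): 10100100111011
Gen 8 (rule 218): 00011011111011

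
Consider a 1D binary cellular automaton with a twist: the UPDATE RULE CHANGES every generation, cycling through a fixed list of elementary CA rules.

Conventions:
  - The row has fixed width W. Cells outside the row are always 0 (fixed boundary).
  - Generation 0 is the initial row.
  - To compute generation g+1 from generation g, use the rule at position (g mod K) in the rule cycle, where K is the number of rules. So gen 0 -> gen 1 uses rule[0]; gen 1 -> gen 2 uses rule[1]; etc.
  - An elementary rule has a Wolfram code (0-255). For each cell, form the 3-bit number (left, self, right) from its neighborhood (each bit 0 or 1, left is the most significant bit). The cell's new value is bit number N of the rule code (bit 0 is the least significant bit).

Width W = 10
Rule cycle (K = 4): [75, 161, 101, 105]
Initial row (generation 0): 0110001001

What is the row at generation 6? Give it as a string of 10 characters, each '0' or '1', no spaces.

Gen 0: 0110001001
Gen 1 (rule 75): 1110110010
Gen 2 (rule 161): 0101000000
Gen 3 (rule 101): 0111011111
Gen 4 (rule 105): 0101110001
Gen 5 (rule 75): 1001010110
Gen 6 (rule 161): 0000101000

Answer: 0000101000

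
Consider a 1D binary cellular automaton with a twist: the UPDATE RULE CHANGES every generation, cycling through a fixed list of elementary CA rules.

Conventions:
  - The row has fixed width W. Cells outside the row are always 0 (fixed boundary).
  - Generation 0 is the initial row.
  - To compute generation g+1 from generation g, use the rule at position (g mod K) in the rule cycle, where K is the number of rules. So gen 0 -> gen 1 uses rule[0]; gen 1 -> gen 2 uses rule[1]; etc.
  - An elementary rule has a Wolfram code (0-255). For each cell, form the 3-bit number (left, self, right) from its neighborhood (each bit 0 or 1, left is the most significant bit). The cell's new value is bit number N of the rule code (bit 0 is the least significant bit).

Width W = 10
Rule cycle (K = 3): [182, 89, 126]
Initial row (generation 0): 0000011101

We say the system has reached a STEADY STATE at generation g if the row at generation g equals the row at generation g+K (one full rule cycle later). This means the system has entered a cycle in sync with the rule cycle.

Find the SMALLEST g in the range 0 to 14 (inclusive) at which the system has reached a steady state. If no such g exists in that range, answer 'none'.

Gen 0: 0000011101
Gen 1 (rule 182): 0000101011
Gen 2 (rule 89): 1110000011
Gen 3 (rule 126): 1011000111
Gen 4 (rule 182): 1100101010
Gen 5 (rule 89): 1110000001
Gen 6 (rule 126): 1011000011
Gen 7 (rule 182): 1100100100
Gen 8 (rule 89): 1110010011
Gen 9 (rule 126): 1011111111
Gen 10 (rule 182): 1101111110
Gen 11 (rule 89): 1101000011
Gen 12 (rule 126): 1111100111
Gen 13 (rule 182): 0111011010
Gen 14 (rule 89): 0101011001
Gen 15 (rule 126): 1111111111
Gen 16 (rule 182): 0111111110
Gen 17 (rule 89): 0100000011

Answer: none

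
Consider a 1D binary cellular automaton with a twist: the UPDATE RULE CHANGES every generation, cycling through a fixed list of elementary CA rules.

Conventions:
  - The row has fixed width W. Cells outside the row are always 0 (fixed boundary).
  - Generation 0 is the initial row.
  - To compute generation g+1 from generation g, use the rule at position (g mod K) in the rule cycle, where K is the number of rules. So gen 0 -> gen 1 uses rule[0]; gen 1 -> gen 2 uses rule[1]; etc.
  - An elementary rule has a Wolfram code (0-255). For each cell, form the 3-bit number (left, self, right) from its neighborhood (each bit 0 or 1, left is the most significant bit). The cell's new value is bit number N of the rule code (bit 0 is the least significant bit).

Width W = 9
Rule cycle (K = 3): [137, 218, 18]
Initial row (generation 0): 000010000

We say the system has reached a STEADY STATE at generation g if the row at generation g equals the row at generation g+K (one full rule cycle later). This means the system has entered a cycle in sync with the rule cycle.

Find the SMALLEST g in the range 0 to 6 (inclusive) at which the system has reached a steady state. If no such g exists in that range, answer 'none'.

Answer: 3

Derivation:
Gen 0: 000010000
Gen 1 (rule 137): 111000111
Gen 2 (rule 218): 111101111
Gen 3 (rule 18): 000000000
Gen 4 (rule 137): 111111111
Gen 5 (rule 218): 111111111
Gen 6 (rule 18): 000000000
Gen 7 (rule 137): 111111111
Gen 8 (rule 218): 111111111
Gen 9 (rule 18): 000000000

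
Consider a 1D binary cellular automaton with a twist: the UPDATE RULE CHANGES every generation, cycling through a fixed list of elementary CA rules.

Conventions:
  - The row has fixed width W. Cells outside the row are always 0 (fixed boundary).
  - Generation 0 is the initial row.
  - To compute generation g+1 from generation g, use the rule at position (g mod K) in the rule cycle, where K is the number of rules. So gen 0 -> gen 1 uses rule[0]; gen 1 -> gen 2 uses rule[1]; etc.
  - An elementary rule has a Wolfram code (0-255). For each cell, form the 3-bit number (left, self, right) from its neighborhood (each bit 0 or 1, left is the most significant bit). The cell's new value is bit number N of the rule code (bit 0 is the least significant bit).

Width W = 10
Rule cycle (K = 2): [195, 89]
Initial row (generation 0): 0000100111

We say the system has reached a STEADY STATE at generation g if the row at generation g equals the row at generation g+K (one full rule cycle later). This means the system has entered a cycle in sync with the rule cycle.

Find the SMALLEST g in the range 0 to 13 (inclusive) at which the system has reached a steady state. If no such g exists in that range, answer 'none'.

Gen 0: 0000100111
Gen 1 (rule 195): 1111001011
Gen 2 (rule 89): 1001100011
Gen 3 (rule 195): 0010101101
Gen 4 (rule 89): 1000001100
Gen 5 (rule 195): 0011110101
Gen 6 (rule 89): 1010010000
Gen 7 (rule 195): 0000100111
Gen 8 (rule 89): 1110010101
Gen 9 (rule 195): 0110100000
Gen 10 (rule 89): 0110011111
Gen 11 (rule 195): 1010101111
Gen 12 (rule 89): 0000001001
Gen 13 (rule 195): 1111110010
Gen 14 (rule 89): 1000011001
Gen 15 (rule 195): 0011101010

Answer: none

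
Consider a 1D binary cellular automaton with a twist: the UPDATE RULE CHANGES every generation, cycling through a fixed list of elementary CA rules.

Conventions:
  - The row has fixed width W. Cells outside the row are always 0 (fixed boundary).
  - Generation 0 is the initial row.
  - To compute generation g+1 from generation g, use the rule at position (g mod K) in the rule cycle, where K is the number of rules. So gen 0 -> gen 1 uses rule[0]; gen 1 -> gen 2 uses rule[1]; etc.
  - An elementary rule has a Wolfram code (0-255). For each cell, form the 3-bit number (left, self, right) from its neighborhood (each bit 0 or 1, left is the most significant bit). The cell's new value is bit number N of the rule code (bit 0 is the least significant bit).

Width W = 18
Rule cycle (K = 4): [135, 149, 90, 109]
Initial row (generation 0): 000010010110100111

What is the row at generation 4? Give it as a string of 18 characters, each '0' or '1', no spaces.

Answer: 111110011110111011

Derivation:
Gen 0: 000010010110100111
Gen 1 (rule 135): 111110110000101010
Gen 2 (rule 149): 011100001110101011
Gen 3 (rule 90): 110110011010000011
Gen 4 (rule 109): 111110011110111011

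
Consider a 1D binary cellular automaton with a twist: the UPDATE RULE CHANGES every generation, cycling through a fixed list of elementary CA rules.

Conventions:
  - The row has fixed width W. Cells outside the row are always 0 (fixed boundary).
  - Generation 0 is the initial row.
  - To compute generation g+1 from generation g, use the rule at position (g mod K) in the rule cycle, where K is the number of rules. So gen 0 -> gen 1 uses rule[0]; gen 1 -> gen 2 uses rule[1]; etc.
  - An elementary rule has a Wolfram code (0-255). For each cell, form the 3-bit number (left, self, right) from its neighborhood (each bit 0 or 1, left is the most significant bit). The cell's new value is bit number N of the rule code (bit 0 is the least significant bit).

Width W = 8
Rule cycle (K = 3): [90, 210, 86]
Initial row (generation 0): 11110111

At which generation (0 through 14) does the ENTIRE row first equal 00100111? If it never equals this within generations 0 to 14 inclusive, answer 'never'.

Gen 0: 11110111
Gen 1 (rule 90): 10010101
Gen 2 (rule 210): 01100000
Gen 3 (rule 86): 10110000
Gen 4 (rule 90): 00111000
Gen 5 (rule 210): 01011100
Gen 6 (rule 86): 11000110
Gen 7 (rule 90): 11101111
Gen 8 (rule 210): 01100111
Gen 9 (rule 86): 10111001
Gen 10 (rule 90): 00101110
Gen 11 (rule 210): 01000111
Gen 12 (rule 86): 11101001
Gen 13 (rule 90): 10100110
Gen 14 (rule 210): 00011011

Answer: never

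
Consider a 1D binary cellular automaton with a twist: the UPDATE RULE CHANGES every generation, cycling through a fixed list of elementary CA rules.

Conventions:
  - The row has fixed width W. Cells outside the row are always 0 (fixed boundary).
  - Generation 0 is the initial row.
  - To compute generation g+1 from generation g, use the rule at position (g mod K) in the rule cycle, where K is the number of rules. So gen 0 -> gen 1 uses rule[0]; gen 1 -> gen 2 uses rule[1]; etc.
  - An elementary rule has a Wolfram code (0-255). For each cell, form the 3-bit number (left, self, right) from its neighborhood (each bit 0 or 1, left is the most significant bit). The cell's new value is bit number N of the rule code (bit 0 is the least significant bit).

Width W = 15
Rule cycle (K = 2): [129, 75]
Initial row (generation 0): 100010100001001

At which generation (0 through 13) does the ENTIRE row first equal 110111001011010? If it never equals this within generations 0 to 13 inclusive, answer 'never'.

Gen 0: 100010100001001
Gen 1 (rule 129): 001000001100000
Gen 2 (rule 75): 110011111101111
Gen 3 (rule 129): 000001111000110
Gen 4 (rule 75): 111111001011110
Gen 5 (rule 129): 011110000001100
Gen 6 (rule 75): 110010111111101
Gen 7 (rule 129): 000000011111000
Gen 8 (rule 75): 111111110001011
Gen 9 (rule 129): 011111100100000
Gen 10 (rule 75): 110000101001111
Gen 11 (rule 129): 000110000000110
Gen 12 (rule 75): 111110111111110
Gen 13 (rule 129): 011100011111100

Answer: never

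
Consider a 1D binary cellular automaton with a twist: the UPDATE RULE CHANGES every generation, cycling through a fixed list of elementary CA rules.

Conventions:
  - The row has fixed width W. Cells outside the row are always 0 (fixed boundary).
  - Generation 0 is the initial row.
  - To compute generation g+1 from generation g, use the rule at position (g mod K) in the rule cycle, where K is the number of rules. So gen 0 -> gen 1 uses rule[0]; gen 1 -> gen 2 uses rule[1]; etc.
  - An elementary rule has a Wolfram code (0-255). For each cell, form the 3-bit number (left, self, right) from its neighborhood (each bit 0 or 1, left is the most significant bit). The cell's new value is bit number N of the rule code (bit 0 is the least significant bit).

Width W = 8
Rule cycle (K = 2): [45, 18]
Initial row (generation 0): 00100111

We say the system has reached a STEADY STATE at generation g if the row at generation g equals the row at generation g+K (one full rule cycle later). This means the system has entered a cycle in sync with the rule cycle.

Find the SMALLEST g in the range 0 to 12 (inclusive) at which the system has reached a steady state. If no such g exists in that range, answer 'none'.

Gen 0: 00100111
Gen 1 (rule 45): 10100100
Gen 2 (rule 18): 00011010
Gen 3 (rule 45): 11010110
Gen 4 (rule 18): 00000001
Gen 5 (rule 45): 11111101
Gen 6 (rule 18): 00000000
Gen 7 (rule 45): 11111111
Gen 8 (rule 18): 00000000
Gen 9 (rule 45): 11111111
Gen 10 (rule 18): 00000000
Gen 11 (rule 45): 11111111
Gen 12 (rule 18): 00000000
Gen 13 (rule 45): 11111111
Gen 14 (rule 18): 00000000

Answer: 6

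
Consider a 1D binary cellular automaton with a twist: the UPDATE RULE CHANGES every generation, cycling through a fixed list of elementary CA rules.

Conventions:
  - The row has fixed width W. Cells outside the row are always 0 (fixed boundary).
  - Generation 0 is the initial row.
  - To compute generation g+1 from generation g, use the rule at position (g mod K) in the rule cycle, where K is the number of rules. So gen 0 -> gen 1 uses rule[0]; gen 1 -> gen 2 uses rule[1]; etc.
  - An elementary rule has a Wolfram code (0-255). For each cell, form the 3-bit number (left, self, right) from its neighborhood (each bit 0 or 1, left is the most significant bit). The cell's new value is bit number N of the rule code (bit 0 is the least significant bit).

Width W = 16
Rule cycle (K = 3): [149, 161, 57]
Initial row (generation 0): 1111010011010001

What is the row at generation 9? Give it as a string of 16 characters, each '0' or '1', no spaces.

Answer: 0011110010100101

Derivation:
Gen 0: 1111010011010001
Gen 1 (rule 149): 0110011000011101
Gen 2 (rule 161): 0000000011001010
Gen 3 (rule 57): 1111111010100101
Gen 4 (rule 149): 0111110010110101
Gen 5 (rule 161): 0011100001001010
Gen 6 (rule 57): 1010011100100101
Gen 7 (rule 149): 1011001010110101
Gen 8 (rule 161): 0100000101001010
Gen 9 (rule 57): 0011110010100101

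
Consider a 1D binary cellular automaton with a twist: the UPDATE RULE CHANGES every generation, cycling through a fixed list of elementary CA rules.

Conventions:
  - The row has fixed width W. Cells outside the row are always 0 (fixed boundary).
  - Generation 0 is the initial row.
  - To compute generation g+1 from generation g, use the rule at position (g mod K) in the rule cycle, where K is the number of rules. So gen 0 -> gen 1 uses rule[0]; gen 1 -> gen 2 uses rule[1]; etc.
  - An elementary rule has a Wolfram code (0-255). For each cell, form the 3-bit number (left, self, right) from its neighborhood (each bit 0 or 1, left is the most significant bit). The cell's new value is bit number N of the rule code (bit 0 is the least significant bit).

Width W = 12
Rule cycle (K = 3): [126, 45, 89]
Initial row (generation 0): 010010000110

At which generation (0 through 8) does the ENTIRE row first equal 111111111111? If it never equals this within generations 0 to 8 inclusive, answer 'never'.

Gen 0: 010010000110
Gen 1 (rule 126): 111111001111
Gen 2 (rule 45): 100000001000
Gen 3 (rule 89): 011111100111
Gen 4 (rule 126): 110000111101
Gen 5 (rule 45): 100110100011
Gen 6 (rule 89): 010110011011
Gen 7 (rule 126): 111111111111
Gen 8 (rule 45): 100000000000

Answer: 7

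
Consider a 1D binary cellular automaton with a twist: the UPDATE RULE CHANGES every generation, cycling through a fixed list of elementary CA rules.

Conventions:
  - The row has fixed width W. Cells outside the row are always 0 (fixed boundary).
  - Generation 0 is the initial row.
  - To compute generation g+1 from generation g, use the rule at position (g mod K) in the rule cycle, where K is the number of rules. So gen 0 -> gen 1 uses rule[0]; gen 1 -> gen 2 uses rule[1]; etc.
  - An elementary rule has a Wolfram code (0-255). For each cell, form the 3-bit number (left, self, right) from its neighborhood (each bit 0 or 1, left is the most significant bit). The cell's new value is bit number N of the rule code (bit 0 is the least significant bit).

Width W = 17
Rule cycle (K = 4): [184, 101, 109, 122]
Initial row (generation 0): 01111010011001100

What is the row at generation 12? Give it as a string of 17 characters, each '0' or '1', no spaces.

Gen 0: 01111010011001100
Gen 1 (rule 184): 01110101010101010
Gen 2 (rule 101): 00011111111111110
Gen 3 (rule 109): 11010000000000010
Gen 4 (rule 122): 11101000000000101
Gen 5 (rule 184): 11010100000000010
Gen 6 (rule 101): 01111101111111010
Gen 7 (rule 109): 01000111000001110
Gen 8 (rule 122): 10101101100011011
Gen 9 (rule 184): 01011011010010110
Gen 10 (rule 101): 01101101110011010
Gen 11 (rule 109): 01111111010011110
Gen 12 (rule 122): 11000001101110011

Answer: 11000001101110011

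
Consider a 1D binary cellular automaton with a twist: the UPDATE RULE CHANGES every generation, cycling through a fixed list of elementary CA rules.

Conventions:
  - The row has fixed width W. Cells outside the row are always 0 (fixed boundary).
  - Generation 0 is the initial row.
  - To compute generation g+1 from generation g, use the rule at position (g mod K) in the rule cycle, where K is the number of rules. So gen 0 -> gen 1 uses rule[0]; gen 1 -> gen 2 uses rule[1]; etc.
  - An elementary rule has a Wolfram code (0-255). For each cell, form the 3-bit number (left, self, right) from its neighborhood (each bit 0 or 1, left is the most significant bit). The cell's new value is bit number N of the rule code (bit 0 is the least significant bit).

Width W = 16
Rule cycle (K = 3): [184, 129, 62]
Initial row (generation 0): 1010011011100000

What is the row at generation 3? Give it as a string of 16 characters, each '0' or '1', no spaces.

Gen 0: 1010011011100000
Gen 1 (rule 184): 0101010111010000
Gen 2 (rule 129): 0000000010000111
Gen 3 (rule 62): 0000000111001100

Answer: 0000000111001100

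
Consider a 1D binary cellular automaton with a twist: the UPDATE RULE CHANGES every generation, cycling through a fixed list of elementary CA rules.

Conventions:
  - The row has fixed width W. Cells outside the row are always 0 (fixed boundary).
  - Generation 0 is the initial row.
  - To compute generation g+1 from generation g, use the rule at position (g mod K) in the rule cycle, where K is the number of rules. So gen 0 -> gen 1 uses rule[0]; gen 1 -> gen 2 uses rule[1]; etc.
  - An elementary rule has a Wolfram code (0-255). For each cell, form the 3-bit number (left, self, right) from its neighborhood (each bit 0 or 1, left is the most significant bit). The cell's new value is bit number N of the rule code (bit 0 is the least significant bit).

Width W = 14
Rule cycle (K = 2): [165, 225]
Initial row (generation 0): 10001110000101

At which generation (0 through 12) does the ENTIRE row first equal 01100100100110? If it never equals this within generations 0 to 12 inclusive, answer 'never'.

Gen 0: 10001110000101
Gen 1 (rule 165): 10100100110111
Gen 2 (rule 225): 01000000011011
Gen 3 (rule 165): 01011111000100
Gen 4 (rule 225): 00101111010001
Gen 5 (rule 165): 10110110110101
Gen 6 (rule 225): 01011011011010
Gen 7 (rule 165): 01100100100110
Gen 8 (rule 225): 00100000000010
Gen 9 (rule 165): 10101111111010
Gen 10 (rule 225): 01010111111100
Gen 11 (rule 165): 01111011111001
Gen 12 (rule 225): 00111101111000

Answer: 7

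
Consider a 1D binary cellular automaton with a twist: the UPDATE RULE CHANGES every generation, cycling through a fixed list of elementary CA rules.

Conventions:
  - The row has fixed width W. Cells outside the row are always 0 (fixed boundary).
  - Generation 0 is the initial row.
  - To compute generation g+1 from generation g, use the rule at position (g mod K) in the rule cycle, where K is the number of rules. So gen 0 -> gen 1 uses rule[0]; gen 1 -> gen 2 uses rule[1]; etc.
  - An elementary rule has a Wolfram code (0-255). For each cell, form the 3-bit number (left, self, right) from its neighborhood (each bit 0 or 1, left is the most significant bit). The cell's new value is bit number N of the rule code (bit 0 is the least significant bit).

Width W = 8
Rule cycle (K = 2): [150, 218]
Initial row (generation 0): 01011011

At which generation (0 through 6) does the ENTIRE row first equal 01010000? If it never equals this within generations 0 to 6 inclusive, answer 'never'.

Gen 0: 01011011
Gen 1 (rule 150): 11000000
Gen 2 (rule 218): 11100000
Gen 3 (rule 150): 01010000
Gen 4 (rule 218): 10001000
Gen 5 (rule 150): 11011100
Gen 6 (rule 218): 11011110

Answer: 3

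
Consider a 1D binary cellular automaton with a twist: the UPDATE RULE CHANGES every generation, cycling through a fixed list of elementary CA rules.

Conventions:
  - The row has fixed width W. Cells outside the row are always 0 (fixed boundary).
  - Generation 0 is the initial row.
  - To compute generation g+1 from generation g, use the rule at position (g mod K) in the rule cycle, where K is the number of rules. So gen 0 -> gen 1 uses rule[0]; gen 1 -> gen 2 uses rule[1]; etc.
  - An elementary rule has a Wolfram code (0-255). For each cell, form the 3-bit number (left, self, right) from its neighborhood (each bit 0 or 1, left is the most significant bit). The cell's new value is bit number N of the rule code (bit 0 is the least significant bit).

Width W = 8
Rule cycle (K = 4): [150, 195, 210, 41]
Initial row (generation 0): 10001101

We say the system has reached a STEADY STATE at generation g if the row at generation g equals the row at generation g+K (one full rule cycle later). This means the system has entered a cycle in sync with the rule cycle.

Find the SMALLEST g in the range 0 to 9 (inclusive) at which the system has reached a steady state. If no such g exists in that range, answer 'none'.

Answer: 1

Derivation:
Gen 0: 10001101
Gen 1 (rule 150): 11010001
Gen 2 (rule 195): 01000110
Gen 3 (rule 210): 10101011
Gen 4 (rule 41): 01010110
Gen 5 (rule 150): 11010001
Gen 6 (rule 195): 01000110
Gen 7 (rule 210): 10101011
Gen 8 (rule 41): 01010110
Gen 9 (rule 150): 11010001
Gen 10 (rule 195): 01000110
Gen 11 (rule 210): 10101011
Gen 12 (rule 41): 01010110
Gen 13 (rule 150): 11010001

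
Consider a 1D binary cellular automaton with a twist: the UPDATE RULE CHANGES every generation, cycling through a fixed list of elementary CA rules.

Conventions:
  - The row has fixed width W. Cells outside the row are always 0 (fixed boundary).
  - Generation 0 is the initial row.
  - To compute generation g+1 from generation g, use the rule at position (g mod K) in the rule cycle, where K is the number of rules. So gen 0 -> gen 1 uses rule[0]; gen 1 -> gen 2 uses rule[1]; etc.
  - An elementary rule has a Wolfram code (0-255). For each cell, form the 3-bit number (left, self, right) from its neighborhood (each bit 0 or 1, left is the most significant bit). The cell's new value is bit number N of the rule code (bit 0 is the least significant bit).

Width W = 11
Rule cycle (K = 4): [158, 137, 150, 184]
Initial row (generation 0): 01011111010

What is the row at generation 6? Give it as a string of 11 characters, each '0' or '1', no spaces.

Gen 0: 01011111010
Gen 1 (rule 158): 11011110011
Gen 2 (rule 137): 10011100010
Gen 3 (rule 150): 11101010111
Gen 4 (rule 184): 11010101110
Gen 5 (rule 158): 10010101101
Gen 6 (rule 137): 00000001000

Answer: 00000001000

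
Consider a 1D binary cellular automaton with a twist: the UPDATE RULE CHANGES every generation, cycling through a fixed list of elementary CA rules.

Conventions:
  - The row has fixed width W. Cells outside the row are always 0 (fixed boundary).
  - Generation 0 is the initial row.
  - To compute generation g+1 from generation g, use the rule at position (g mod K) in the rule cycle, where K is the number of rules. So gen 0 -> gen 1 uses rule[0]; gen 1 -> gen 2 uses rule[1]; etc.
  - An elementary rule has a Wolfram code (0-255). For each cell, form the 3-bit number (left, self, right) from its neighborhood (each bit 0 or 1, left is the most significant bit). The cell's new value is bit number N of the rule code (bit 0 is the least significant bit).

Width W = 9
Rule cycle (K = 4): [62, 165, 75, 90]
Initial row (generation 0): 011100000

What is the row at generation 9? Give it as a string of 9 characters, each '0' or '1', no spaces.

Gen 0: 011100000
Gen 1 (rule 62): 110010000
Gen 2 (rule 165): 000010111
Gen 3 (rule 75): 111100101
Gen 4 (rule 90): 100111000
Gen 5 (rule 62): 111100100
Gen 6 (rule 165): 011000101
Gen 7 (rule 75): 111011000
Gen 8 (rule 90): 101011100
Gen 9 (rule 62): 111110010

Answer: 111110010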